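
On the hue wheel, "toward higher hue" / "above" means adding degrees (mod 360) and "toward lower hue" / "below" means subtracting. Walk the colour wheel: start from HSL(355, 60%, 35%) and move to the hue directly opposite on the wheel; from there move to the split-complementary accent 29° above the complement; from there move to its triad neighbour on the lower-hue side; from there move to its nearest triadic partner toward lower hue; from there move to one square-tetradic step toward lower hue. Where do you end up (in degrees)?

54°

355 + 180 = 535 → 535 − 360 = 175°   (complement)
175 + 209 = 384 → 384 − 360 = 24°   (split-comp 29° ↑)
24 − 120 = -96 → -96 + 360 = 264°   (triadic ↓)
264 − 120 = 144°   (triadic ↓)
144 − 90 = 54°   (square ↓)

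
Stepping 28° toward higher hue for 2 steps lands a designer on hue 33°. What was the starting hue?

2 steps of 28° (toward higher hue) give a net shift of +56°.
Start = end − shift: 33 − 56 = -23 → -23 + 360 = 337°

337°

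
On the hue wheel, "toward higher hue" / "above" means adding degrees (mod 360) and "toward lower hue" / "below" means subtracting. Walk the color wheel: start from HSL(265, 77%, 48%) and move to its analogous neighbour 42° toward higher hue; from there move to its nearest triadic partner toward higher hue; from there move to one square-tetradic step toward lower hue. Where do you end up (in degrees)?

analog 42° ↑ +42°: 265 + 42 = 307°
triadic ↑ +120°: 307 + 120 = 427 → 427 − 360 = 67°
square ↓ −90°: 67 − 90 = -23 → -23 + 360 = 337°

337°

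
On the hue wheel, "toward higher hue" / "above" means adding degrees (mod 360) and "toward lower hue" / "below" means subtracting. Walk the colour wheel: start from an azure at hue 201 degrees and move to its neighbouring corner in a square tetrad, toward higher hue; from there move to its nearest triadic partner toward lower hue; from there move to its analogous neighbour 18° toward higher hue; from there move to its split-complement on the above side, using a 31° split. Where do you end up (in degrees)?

40°

+90° (square ↑): 201 + 90 = 291°
−120° (triadic ↓): 291 − 120 = 171°
+18° (analog 18° ↑): 171 + 18 = 189°
+211° (split-comp 31° ↑): 189 + 211 = 400 → 400 − 360 = 40°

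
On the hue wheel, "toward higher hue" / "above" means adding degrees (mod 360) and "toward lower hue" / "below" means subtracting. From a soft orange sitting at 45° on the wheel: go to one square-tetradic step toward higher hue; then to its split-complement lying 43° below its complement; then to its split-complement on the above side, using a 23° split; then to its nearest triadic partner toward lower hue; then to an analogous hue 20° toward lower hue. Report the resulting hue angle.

335°

square ↑ +90°: 45 + 90 = 135°
split-comp 43° ↓ +137°: 135 + 137 = 272°
split-comp 23° ↑ +203°: 272 + 203 = 475 → 475 − 360 = 115°
triadic ↓ −120°: 115 − 120 = -5 → -5 + 360 = 355°
analog 20° ↓ −20°: 355 − 20 = 335°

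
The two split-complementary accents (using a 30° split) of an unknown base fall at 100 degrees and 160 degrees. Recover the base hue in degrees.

The accents sit 30° either side of the complement, so the complement is their short-arc midpoint on the wheel.
Short-arc midpoint of 100° and 160°: 130°.
Base is 180° from the complement: 130 − 180 = -50 → -50 + 360 = 310°

310°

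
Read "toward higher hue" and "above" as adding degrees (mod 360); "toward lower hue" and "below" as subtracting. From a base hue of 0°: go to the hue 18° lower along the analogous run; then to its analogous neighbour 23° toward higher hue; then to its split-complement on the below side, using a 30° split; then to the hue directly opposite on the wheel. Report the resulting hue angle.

335°

−18° (analog 18° ↓): 0 − 18 = -18 → -18 + 360 = 342°
+23° (analog 23° ↑): 342 + 23 = 365 → 365 − 360 = 5°
+150° (split-comp 30° ↓): 5 + 150 = 155°
+180° (complement): 155 + 180 = 335°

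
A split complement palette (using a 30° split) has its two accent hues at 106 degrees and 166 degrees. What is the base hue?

The accents sit 30° either side of the complement, so the complement is their short-arc midpoint on the wheel.
Short-arc midpoint of 106° and 166°: 136°.
Base is 180° from the complement: 136 − 180 = -44 → -44 + 360 = 316°

316°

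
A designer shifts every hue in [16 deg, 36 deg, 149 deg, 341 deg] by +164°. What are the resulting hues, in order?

180°, 200°, 313°, 145°

16 + 164 = 180°
36 + 164 = 200°
149 + 164 = 313°
341 + 164 = 505 → 505 − 360 = 145°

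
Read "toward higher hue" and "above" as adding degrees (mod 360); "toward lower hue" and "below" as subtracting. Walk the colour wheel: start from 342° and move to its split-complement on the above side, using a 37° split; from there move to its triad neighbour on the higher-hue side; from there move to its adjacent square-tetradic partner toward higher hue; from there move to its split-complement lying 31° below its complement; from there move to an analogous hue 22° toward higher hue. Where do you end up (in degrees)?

342 + 217 = 559 → 559 − 360 = 199°   (split-comp 37° ↑)
199 + 120 = 319°   (triadic ↑)
319 + 90 = 409 → 409 − 360 = 49°   (square ↑)
49 + 149 = 198°   (split-comp 31° ↓)
198 + 22 = 220°   (analog 22° ↑)

220°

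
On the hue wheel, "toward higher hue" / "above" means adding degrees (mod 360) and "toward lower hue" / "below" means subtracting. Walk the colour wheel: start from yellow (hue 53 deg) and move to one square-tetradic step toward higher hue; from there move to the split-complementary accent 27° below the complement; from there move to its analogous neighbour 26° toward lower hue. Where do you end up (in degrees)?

270°

53 + 90 = 143°   (square ↑)
143 + 153 = 296°   (split-comp 27° ↓)
296 − 26 = 270°   (analog 26° ↓)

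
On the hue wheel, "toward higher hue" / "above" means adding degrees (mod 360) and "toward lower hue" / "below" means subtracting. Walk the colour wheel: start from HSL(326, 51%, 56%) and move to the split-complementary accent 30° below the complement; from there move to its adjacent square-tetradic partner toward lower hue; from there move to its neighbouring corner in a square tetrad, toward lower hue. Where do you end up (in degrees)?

split-comp 30° ↓ +150°: 326 + 150 = 476 → 476 − 360 = 116°
square ↓ −90°: 116 − 90 = 26°
square ↓ −90°: 26 − 90 = -64 → -64 + 360 = 296°

296°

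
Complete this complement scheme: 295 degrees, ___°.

115°

The complement sits 180° across the wheel.
The full set through 295° is {115°, 295°}.
Given {295°}, the missing hue is 115°.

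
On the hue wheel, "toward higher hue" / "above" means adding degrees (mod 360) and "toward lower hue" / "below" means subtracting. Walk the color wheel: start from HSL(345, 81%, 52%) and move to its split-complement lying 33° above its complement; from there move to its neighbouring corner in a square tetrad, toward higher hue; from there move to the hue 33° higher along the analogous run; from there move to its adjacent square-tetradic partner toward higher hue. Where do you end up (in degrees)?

+213° (split-comp 33° ↑): 345 + 213 = 558 → 558 − 360 = 198°
+90° (square ↑): 198 + 90 = 288°
+33° (analog 33° ↑): 288 + 33 = 321°
+90° (square ↑): 321 + 90 = 411 → 411 − 360 = 51°

51°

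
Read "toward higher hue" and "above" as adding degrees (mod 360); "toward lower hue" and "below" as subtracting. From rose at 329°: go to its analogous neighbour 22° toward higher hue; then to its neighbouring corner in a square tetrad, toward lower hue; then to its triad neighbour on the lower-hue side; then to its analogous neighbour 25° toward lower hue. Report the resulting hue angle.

analog 22° ↑ +22°: 329 + 22 = 351°
square ↓ −90°: 351 − 90 = 261°
triadic ↓ −120°: 261 − 120 = 141°
analog 25° ↓ −25°: 141 − 25 = 116°

116°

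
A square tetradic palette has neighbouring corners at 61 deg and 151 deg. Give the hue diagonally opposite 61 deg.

241°

A square tetradic scheme places four hues 90° apart; opposite corners are 180° apart.
61 + 180 = 241°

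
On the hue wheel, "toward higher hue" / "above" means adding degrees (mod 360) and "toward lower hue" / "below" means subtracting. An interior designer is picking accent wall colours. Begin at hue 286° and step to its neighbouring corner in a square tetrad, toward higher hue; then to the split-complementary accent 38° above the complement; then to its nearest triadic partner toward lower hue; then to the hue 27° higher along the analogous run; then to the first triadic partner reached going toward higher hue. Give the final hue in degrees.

+90° (square ↑): 286 + 90 = 376 → 376 − 360 = 16°
+218° (split-comp 38° ↑): 16 + 218 = 234°
−120° (triadic ↓): 234 − 120 = 114°
+27° (analog 27° ↑): 114 + 27 = 141°
+120° (triadic ↑): 141 + 120 = 261°

261°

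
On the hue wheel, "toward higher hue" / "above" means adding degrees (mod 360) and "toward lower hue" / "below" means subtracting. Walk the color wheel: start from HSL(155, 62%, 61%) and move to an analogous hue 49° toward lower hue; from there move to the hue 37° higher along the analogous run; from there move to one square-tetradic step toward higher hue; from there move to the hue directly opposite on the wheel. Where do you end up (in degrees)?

155 − 49 = 106°   (analog 49° ↓)
106 + 37 = 143°   (analog 37° ↑)
143 + 90 = 233°   (square ↑)
233 + 180 = 413 → 413 − 360 = 53°   (complement)

53°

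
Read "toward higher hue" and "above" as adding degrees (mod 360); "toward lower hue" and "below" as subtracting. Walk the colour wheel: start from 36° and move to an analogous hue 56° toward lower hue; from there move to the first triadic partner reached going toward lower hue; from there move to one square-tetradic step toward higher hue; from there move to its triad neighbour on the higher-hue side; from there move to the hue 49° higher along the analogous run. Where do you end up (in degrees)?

−56° (analog 56° ↓): 36 − 56 = -20 → -20 + 360 = 340°
−120° (triadic ↓): 340 − 120 = 220°
+90° (square ↑): 220 + 90 = 310°
+120° (triadic ↑): 310 + 120 = 430 → 430 − 360 = 70°
+49° (analog 49° ↑): 70 + 49 = 119°

119°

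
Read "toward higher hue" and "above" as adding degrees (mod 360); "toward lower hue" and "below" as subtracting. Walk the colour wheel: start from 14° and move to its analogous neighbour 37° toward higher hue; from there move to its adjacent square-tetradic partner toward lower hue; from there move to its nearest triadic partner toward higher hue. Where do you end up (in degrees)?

14 + 37 = 51°   (analog 37° ↑)
51 − 90 = -39 → -39 + 360 = 321°   (square ↓)
321 + 120 = 441 → 441 − 360 = 81°   (triadic ↑)

81°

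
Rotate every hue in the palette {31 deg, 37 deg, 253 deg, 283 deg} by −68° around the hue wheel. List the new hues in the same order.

31 − 68 = -37 → -37 + 360 = 323°
37 − 68 = -31 → -31 + 360 = 329°
253 − 68 = 185°
283 − 68 = 215°

323°, 329°, 185°, 215°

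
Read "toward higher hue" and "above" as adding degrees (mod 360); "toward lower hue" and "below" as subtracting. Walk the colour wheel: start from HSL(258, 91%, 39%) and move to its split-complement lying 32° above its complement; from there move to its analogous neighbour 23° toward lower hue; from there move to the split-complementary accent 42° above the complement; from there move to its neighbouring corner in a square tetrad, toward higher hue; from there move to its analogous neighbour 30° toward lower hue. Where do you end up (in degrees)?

9°

258 + 212 = 470 → 470 − 360 = 110°   (split-comp 32° ↑)
110 − 23 = 87°   (analog 23° ↓)
87 + 222 = 309°   (split-comp 42° ↑)
309 + 90 = 399 → 399 − 360 = 39°   (square ↑)
39 − 30 = 9°   (analog 30° ↓)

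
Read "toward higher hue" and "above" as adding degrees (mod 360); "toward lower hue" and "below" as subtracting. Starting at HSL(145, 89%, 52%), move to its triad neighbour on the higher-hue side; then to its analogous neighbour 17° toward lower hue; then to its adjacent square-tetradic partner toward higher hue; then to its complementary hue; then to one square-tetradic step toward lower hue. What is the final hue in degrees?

68°

triadic ↑ +120°: 145 + 120 = 265°
analog 17° ↓ −17°: 265 − 17 = 248°
square ↑ +90°: 248 + 90 = 338°
complement +180°: 338 + 180 = 518 → 518 − 360 = 158°
square ↓ −90°: 158 − 90 = 68°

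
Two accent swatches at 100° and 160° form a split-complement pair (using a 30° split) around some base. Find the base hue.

The accents sit 30° either side of the complement, so the complement is their short-arc midpoint on the wheel.
Short-arc midpoint of 100° and 160°: 130°.
Base is 180° from the complement: 130 − 180 = -50 → -50 + 360 = 310°

310°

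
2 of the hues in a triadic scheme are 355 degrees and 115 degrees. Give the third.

235°

A triad places three hues 120° apart.
The full set through 115° is {115°, 235°, 355°}.
Given {115°, 355°}, the missing hue is 235°.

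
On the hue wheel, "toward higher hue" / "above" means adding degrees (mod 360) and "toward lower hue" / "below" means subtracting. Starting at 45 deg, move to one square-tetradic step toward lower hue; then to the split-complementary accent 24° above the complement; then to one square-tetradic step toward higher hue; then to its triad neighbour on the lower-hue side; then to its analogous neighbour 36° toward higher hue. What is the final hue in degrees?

165°

square ↓ −90°: 45 − 90 = -45 → -45 + 360 = 315°
split-comp 24° ↑ +204°: 315 + 204 = 519 → 519 − 360 = 159°
square ↑ +90°: 159 + 90 = 249°
triadic ↓ −120°: 249 − 120 = 129°
analog 36° ↑ +36°: 129 + 36 = 165°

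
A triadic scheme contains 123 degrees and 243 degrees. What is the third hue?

3°

A triad spaces three hues 120° apart.
The full set is {3°, 123°, 243°}.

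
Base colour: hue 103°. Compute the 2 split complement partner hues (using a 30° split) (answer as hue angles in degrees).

253° and 313°

Split-complementary hues sit 30° either side of the complement.
Complement of 103°: 103 + 180 = 283°
283 − 30 = 253°
283 + 30 = 313°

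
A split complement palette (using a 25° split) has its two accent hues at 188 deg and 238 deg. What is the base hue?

The accents sit 25° either side of the complement, so the complement is their short-arc midpoint on the wheel.
Short-arc midpoint of 188° and 238°: 213°.
Base is 180° from the complement: 213 − 180 = 33°

33°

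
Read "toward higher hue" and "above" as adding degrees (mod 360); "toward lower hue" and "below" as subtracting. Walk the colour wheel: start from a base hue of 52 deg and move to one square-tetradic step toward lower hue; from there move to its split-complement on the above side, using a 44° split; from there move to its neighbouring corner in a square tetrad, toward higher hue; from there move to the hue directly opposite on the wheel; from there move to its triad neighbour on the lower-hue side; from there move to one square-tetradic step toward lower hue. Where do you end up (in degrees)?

246°

square ↓ −90°: 52 − 90 = -38 → -38 + 360 = 322°
split-comp 44° ↑ +224°: 322 + 224 = 546 → 546 − 360 = 186°
square ↑ +90°: 186 + 90 = 276°
complement +180°: 276 + 180 = 456 → 456 − 360 = 96°
triadic ↓ −120°: 96 − 120 = -24 → -24 + 360 = 336°
square ↓ −90°: 336 − 90 = 246°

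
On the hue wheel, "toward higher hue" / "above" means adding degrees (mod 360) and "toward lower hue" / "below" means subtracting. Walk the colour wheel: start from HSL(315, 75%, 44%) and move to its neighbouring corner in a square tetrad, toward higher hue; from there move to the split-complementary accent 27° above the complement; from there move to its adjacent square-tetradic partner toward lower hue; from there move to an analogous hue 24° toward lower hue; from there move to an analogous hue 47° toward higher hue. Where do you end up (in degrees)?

square ↑ +90°: 315 + 90 = 405 → 405 − 360 = 45°
split-comp 27° ↑ +207°: 45 + 207 = 252°
square ↓ −90°: 252 − 90 = 162°
analog 24° ↓ −24°: 162 − 24 = 138°
analog 47° ↑ +47°: 138 + 47 = 185°

185°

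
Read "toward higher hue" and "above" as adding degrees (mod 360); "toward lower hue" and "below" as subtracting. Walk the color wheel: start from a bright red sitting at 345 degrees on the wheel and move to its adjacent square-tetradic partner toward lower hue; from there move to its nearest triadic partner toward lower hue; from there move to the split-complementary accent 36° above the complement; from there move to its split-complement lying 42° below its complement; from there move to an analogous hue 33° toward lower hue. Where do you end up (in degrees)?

square ↓ −90°: 345 − 90 = 255°
triadic ↓ −120°: 255 − 120 = 135°
split-comp 36° ↑ +216°: 135 + 216 = 351°
split-comp 42° ↓ +138°: 351 + 138 = 489 → 489 − 360 = 129°
analog 33° ↓ −33°: 129 − 33 = 96°

96°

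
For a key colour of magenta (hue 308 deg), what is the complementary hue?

128°

308 + 180 = 488 → 488 − 360 = 128°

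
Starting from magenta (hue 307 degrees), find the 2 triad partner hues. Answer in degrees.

67° and 187°

307 + 120 = 427 → 427 − 360 = 67°
307 + 240 = 547 → 547 − 360 = 187°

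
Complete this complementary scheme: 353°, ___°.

173°

The complement sits 180° across the wheel.
The full set through 353° is {173°, 353°}.
Given {353°}, the missing hue is 173°.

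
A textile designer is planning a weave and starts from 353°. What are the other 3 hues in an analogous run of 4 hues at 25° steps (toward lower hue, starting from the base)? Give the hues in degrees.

328°, 303°, and 278°

Analogous hues sit every 25° along the wheel.
353 − 25 = 328°
353 − 50 = 303°
353 − 75 = 278°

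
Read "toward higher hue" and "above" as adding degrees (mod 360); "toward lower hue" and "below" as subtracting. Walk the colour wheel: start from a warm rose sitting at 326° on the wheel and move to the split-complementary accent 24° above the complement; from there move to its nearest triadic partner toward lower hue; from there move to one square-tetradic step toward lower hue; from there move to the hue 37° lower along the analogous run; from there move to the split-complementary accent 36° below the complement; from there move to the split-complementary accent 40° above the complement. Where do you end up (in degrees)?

split-comp 24° ↑ +204°: 326 + 204 = 530 → 530 − 360 = 170°
triadic ↓ −120°: 170 − 120 = 50°
square ↓ −90°: 50 − 90 = -40 → -40 + 360 = 320°
analog 37° ↓ −37°: 320 − 37 = 283°
split-comp 36° ↓ +144°: 283 + 144 = 427 → 427 − 360 = 67°
split-comp 40° ↑ +220°: 67 + 220 = 287°

287°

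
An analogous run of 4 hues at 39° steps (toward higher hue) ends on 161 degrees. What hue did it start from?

3 steps of 39° (toward higher hue) give a net shift of +117°.
Start = end − shift: 161 − 117 = 44°

44°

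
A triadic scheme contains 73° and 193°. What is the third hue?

313°

A triad spaces three hues 120° apart.
The full set is {73°, 193°, 313°}.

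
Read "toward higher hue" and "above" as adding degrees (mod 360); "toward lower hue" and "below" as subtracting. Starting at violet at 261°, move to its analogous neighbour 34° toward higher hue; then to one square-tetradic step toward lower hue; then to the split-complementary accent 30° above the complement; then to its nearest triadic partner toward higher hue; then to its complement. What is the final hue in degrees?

+34° (analog 34° ↑): 261 + 34 = 295°
−90° (square ↓): 295 − 90 = 205°
+210° (split-comp 30° ↑): 205 + 210 = 415 → 415 − 360 = 55°
+120° (triadic ↑): 55 + 120 = 175°
+180° (complement): 175 + 180 = 355°

355°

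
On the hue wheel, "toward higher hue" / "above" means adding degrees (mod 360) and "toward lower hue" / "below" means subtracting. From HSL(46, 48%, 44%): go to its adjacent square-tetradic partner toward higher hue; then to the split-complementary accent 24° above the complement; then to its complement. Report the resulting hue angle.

160°

46 + 90 = 136°   (square ↑)
136 + 204 = 340°   (split-comp 24° ↑)
340 + 180 = 520 → 520 − 360 = 160°   (complement)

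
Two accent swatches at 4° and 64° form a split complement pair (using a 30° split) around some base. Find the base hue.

214°

The accents sit 30° either side of the complement, so the complement is their short-arc midpoint on the wheel.
Short-arc midpoint of 4° and 64°: 34°.
Base is 180° from the complement: 34 − 180 = -146 → -146 + 360 = 214°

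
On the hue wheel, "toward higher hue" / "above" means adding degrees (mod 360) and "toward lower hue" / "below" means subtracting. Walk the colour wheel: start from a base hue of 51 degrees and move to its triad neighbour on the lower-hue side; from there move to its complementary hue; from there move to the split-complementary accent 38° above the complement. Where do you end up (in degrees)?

−120° (triadic ↓): 51 − 120 = -69 → -69 + 360 = 291°
+180° (complement): 291 + 180 = 471 → 471 − 360 = 111°
+218° (split-comp 38° ↑): 111 + 218 = 329°

329°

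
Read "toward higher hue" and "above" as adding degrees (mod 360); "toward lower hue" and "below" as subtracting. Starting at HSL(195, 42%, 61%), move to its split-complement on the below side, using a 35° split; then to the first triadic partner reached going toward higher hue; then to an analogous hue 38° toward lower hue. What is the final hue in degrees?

62°

195 + 145 = 340°   (split-comp 35° ↓)
340 + 120 = 460 → 460 − 360 = 100°   (triadic ↑)
100 − 38 = 62°   (analog 38° ↓)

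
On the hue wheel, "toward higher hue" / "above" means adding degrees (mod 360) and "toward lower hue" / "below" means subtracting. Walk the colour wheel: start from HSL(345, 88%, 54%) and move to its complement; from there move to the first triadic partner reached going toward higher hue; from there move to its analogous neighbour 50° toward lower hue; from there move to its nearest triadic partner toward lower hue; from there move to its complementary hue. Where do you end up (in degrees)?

295°

complement +180°: 345 + 180 = 525 → 525 − 360 = 165°
triadic ↑ +120°: 165 + 120 = 285°
analog 50° ↓ −50°: 285 − 50 = 235°
triadic ↓ −120°: 235 − 120 = 115°
complement +180°: 115 + 180 = 295°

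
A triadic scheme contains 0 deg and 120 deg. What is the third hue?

A triad spaces three hues 120° apart.
The full set is {0°, 120°, 240°}.

240°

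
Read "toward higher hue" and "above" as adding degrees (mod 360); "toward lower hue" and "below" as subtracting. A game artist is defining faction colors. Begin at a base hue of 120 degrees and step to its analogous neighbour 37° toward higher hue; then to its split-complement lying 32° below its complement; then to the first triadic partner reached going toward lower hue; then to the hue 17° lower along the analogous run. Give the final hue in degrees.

168°

+37° (analog 37° ↑): 120 + 37 = 157°
+148° (split-comp 32° ↓): 157 + 148 = 305°
−120° (triadic ↓): 305 − 120 = 185°
−17° (analog 17° ↓): 185 − 17 = 168°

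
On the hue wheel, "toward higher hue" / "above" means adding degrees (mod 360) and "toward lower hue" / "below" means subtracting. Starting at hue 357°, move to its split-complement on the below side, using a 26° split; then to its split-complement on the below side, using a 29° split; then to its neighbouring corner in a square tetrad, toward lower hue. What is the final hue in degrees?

212°

+154° (split-comp 26° ↓): 357 + 154 = 511 → 511 − 360 = 151°
+151° (split-comp 29° ↓): 151 + 151 = 302°
−90° (square ↓): 302 − 90 = 212°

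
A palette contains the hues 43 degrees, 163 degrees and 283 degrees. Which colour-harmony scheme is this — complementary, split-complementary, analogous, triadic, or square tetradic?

triadic

Sort the hues: 43°, 163°, 283°.
Successive gaps around the wheel: 120°, 120°, 120°.
Three hues equally spaced 120° apart form a triad.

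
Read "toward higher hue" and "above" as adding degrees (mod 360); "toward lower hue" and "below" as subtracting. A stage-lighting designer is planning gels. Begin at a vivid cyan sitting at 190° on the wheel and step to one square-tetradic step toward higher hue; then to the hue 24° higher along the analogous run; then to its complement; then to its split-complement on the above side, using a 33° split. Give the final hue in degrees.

337°

square ↑ +90°: 190 + 90 = 280°
analog 24° ↑ +24°: 280 + 24 = 304°
complement +180°: 304 + 180 = 484 → 484 − 360 = 124°
split-comp 33° ↑ +213°: 124 + 213 = 337°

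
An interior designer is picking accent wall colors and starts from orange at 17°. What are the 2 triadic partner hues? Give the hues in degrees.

A triad places three hues 120° apart.
17 + 120 = 137°
17 + 240 = 257°

137° and 257°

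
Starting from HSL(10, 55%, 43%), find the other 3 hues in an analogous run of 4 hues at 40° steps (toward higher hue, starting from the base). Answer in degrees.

50°, 90°, and 130°

Analogous hues sit every 40° along the wheel.
10 + 40 = 50°
10 + 80 = 90°
10 + 120 = 130°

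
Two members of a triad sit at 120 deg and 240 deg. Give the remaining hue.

0°

A triad spaces three hues 120° apart.
The full set is {0°, 120°, 240°}.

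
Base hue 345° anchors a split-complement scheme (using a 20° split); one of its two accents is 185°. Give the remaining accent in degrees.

145°

Split-complementary hues sit 20° either side of the complement.
Complement of the base 345°: 345 + 180 = 525 → 525 − 360 = 165°
The given accent 185° is 20° one side of 165°; the other accent sits 20° the other side: 165 − 20 = 145°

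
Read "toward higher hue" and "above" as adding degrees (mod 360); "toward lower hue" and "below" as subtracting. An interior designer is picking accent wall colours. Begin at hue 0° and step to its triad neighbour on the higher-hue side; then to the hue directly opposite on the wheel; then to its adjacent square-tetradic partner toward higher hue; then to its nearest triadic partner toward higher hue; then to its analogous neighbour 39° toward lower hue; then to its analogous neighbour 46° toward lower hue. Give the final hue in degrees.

triadic ↑ +120°: 0 + 120 = 120°
complement +180°: 120 + 180 = 300°
square ↑ +90°: 300 + 90 = 390 → 390 − 360 = 30°
triadic ↑ +120°: 30 + 120 = 150°
analog 39° ↓ −39°: 150 − 39 = 111°
analog 46° ↓ −46°: 111 − 46 = 65°

65°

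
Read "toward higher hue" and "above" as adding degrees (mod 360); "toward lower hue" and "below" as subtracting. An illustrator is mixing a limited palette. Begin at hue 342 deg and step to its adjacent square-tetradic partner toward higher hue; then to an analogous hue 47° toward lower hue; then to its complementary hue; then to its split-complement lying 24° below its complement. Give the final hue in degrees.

342 + 90 = 432 → 432 − 360 = 72°   (square ↑)
72 − 47 = 25°   (analog 47° ↓)
25 + 180 = 205°   (complement)
205 + 156 = 361 → 361 − 360 = 1°   (split-comp 24° ↓)

1°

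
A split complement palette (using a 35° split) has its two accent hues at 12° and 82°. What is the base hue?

227°

The accents sit 35° either side of the complement, so the complement is their short-arc midpoint on the wheel.
Short-arc midpoint of 12° and 82°: 47°.
Base is 180° from the complement: 47 − 180 = -133 → -133 + 360 = 227°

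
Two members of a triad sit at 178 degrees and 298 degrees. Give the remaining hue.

A triad spaces three hues 120° apart.
The full set is {58°, 178°, 298°}.

58°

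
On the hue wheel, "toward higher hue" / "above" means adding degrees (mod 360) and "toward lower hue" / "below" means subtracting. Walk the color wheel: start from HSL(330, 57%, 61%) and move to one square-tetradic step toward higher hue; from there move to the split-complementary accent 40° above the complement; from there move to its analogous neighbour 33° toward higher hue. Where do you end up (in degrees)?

330 + 90 = 420 → 420 − 360 = 60°   (square ↑)
60 + 220 = 280°   (split-comp 40° ↑)
280 + 33 = 313°   (analog 33° ↑)

313°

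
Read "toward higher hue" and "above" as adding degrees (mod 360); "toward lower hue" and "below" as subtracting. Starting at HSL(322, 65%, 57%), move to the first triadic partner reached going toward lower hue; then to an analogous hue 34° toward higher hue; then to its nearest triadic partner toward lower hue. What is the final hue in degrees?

116°

−120° (triadic ↓): 322 − 120 = 202°
+34° (analog 34° ↑): 202 + 34 = 236°
−120° (triadic ↓): 236 − 120 = 116°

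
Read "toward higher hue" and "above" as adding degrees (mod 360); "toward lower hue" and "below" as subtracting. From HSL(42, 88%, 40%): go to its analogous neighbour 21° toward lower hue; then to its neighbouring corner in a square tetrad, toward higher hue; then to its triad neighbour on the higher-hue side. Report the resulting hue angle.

231°

−21° (analog 21° ↓): 42 − 21 = 21°
+90° (square ↑): 21 + 90 = 111°
+120° (triadic ↑): 111 + 120 = 231°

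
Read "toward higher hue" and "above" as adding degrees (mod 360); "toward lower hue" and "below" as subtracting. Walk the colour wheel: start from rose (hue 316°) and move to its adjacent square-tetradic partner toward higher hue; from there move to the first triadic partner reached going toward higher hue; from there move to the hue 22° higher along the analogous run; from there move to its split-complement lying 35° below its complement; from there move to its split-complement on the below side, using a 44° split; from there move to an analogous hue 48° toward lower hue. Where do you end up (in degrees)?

61°

316 + 90 = 406 → 406 − 360 = 46°   (square ↑)
46 + 120 = 166°   (triadic ↑)
166 + 22 = 188°   (analog 22° ↑)
188 + 145 = 333°   (split-comp 35° ↓)
333 + 136 = 469 → 469 − 360 = 109°   (split-comp 44° ↓)
109 − 48 = 61°   (analog 48° ↓)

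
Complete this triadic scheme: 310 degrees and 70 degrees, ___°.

190°

A triad places three hues 120° apart.
The full set through 70° is {70°, 190°, 310°}.
Given {70°, 310°}, the missing hue is 190°.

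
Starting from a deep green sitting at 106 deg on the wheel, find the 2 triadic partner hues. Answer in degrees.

A triad places three hues 120° apart.
106 + 120 = 226°
106 + 240 = 346°

226° and 346°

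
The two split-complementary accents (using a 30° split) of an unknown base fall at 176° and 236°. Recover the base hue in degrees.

The accents sit 30° either side of the complement, so the complement is their short-arc midpoint on the wheel.
Short-arc midpoint of 176° and 236°: 206°.
Base is 180° from the complement: 206 − 180 = 26°

26°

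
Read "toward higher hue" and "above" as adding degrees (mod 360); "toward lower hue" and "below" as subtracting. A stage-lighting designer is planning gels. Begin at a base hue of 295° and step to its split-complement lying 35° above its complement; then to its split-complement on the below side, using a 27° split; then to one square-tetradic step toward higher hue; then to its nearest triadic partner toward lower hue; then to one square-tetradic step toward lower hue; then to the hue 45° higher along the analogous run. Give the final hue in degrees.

+215° (split-comp 35° ↑): 295 + 215 = 510 → 510 − 360 = 150°
+153° (split-comp 27° ↓): 150 + 153 = 303°
+90° (square ↑): 303 + 90 = 393 → 393 − 360 = 33°
−120° (triadic ↓): 33 − 120 = -87 → -87 + 360 = 273°
−90° (square ↓): 273 − 90 = 183°
+45° (analog 45° ↑): 183 + 45 = 228°

228°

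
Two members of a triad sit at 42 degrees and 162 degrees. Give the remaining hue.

282°

A triad spaces three hues 120° apart.
The full set is {42°, 162°, 282°}.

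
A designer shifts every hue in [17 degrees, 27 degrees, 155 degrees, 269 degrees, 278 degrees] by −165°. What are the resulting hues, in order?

17 − 165 = -148 → -148 + 360 = 212°
27 − 165 = -138 → -138 + 360 = 222°
155 − 165 = -10 → -10 + 360 = 350°
269 − 165 = 104°
278 − 165 = 113°

212°, 222°, 350°, 104°, 113°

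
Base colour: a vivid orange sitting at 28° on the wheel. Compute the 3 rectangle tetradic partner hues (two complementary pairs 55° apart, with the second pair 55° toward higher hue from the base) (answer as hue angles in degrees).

A rectangular tetradic uses two complementary pairs 55° apart: offsets 0°, 55°, 180°, 235°.
28 + 55 = 83°
28 + 180 = 208°
28 + 235 = 263°

83°, 208°, 263°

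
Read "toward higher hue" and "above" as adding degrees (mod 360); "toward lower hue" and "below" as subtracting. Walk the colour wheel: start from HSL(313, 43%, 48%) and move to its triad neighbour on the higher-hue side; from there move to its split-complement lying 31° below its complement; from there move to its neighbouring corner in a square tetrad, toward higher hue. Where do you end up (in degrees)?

triadic ↑ +120°: 313 + 120 = 433 → 433 − 360 = 73°
split-comp 31° ↓ +149°: 73 + 149 = 222°
square ↑ +90°: 222 + 90 = 312°

312°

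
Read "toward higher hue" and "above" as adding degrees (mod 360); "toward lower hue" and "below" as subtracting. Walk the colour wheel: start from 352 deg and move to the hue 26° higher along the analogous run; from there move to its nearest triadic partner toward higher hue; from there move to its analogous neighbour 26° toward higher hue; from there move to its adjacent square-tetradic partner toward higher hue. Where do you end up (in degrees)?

254°

+26° (analog 26° ↑): 352 + 26 = 378 → 378 − 360 = 18°
+120° (triadic ↑): 18 + 120 = 138°
+26° (analog 26° ↑): 138 + 26 = 164°
+90° (square ↑): 164 + 90 = 254°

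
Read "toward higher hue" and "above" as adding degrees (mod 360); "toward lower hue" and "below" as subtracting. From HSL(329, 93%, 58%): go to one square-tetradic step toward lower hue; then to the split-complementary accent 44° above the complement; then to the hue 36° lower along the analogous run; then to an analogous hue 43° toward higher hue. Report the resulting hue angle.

110°

−90° (square ↓): 329 − 90 = 239°
+224° (split-comp 44° ↑): 239 + 224 = 463 → 463 − 360 = 103°
−36° (analog 36° ↓): 103 − 36 = 67°
+43° (analog 43° ↑): 67 + 43 = 110°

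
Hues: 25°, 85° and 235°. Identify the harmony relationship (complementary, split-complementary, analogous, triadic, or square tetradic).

split-complementary

Sort the hues: 25°, 85°, 235°.
Successive gaps around the wheel: 60°, 150°, 150°.
Two 150° gaps and one 60° gap — a base hue opposite a pair of accents 30° either side of its complement — is the split-complementary pattern.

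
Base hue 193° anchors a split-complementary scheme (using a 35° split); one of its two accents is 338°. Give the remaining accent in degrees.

Split-complementary hues sit 35° either side of the complement.
Complement of the base 193°: 193 + 180 = 373 → 373 − 360 = 13°
The given accent 338° is 35° one side of 13°; the other accent sits 35° the other side: 13 + 35 = 48°

48°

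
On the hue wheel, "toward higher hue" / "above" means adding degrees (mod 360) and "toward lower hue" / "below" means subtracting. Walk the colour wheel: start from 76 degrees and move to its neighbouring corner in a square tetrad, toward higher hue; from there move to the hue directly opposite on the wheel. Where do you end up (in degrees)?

76 + 90 = 166°   (square ↑)
166 + 180 = 346°   (complement)

346°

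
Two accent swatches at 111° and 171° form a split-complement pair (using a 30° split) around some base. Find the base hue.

The accents sit 30° either side of the complement, so the complement is their short-arc midpoint on the wheel.
Short-arc midpoint of 111° and 171°: 141°.
Base is 180° from the complement: 141 − 180 = -39 → -39 + 360 = 321°

321°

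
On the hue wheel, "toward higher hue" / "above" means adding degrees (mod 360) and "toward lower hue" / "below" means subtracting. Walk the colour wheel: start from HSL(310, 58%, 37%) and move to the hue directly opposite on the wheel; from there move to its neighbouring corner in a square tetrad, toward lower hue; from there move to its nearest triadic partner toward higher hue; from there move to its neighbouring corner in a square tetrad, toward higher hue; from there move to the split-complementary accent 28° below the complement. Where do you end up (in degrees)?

310 + 180 = 490 → 490 − 360 = 130°   (complement)
130 − 90 = 40°   (square ↓)
40 + 120 = 160°   (triadic ↑)
160 + 90 = 250°   (square ↑)
250 + 152 = 402 → 402 − 360 = 42°   (split-comp 28° ↓)

42°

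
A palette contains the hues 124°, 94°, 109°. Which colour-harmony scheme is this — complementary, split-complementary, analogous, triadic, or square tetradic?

analogous

Sort the hues: 94°, 109°, 124°.
Successive gaps around the wheel: 15°, 15°, 330°.
A run of hues at equal small steps (15°) with one large closing gap is an analogous group.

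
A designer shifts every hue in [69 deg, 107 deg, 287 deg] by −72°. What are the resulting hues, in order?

69 − 72 = -3 → -3 + 360 = 357°
107 − 72 = 35°
287 − 72 = 215°

357°, 35°, 215°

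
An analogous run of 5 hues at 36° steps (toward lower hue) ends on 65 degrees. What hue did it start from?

209°

4 steps of 36° (toward lower hue) give a net shift of −144°.
Start = end − shift: 65 + 144 = 209°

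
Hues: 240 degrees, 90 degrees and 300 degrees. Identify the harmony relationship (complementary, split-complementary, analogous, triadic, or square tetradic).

split-complementary

Sort the hues: 90°, 240°, 300°.
Successive gaps around the wheel: 150°, 60°, 150°.
Two 150° gaps and one 60° gap — a base hue opposite a pair of accents 30° either side of its complement — is the split-complementary pattern.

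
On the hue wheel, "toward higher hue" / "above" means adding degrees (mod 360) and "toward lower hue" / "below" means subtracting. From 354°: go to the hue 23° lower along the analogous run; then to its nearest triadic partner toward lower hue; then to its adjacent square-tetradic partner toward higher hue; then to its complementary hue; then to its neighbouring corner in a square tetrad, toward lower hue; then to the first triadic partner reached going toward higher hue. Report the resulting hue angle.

analog 23° ↓ −23°: 354 − 23 = 331°
triadic ↓ −120°: 331 − 120 = 211°
square ↑ +90°: 211 + 90 = 301°
complement +180°: 301 + 180 = 481 → 481 − 360 = 121°
square ↓ −90°: 121 − 90 = 31°
triadic ↑ +120°: 31 + 120 = 151°

151°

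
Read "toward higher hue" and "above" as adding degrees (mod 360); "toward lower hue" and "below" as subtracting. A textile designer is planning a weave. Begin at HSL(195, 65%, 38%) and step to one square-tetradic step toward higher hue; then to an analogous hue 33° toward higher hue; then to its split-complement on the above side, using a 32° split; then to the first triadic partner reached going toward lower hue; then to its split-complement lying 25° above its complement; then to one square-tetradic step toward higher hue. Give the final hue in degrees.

345°

+90° (square ↑): 195 + 90 = 285°
+33° (analog 33° ↑): 285 + 33 = 318°
+212° (split-comp 32° ↑): 318 + 212 = 530 → 530 − 360 = 170°
−120° (triadic ↓): 170 − 120 = 50°
+205° (split-comp 25° ↑): 50 + 205 = 255°
+90° (square ↑): 255 + 90 = 345°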